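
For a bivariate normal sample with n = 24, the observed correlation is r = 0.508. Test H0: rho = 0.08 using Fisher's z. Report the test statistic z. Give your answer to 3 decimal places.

z_r = atanh(0.508) = 0.560030,  z_0 = atanh(0.08) = 0.080171
SE = 1/√(n−3) = 1/√21 = 0.218218
z = (z_r − z_0)/SE = (0.560030 − 0.080171) / 0.218218 = 0.479859 / 0.218218 = 2.199

2.199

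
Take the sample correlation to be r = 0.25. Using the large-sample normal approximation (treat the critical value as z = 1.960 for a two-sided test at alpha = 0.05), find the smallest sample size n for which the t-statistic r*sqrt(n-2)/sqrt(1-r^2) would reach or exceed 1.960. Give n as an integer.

60

Need r·√(n−2)/√(1−r²) ≥ 1.960
√(n−2) ≥ 1.960·√(1−0.0625) / 0.25 = 1.960·0.968246 / 0.25 = 7.5910
n−2 ≥ 57.6233  ⇒  n ≥ 59.6233
Smallest integer n = 60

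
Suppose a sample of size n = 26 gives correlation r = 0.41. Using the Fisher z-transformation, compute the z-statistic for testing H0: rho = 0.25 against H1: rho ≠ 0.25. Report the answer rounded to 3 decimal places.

Fisher z: atanh(0.41) = 0.435611, atanh(0.25) = 0.255413
z = (z_r − z_0)·√(n−3) = (0.435611 − 0.255413)·√23 = 0.180198 · 4.795832 = 0.864

0.864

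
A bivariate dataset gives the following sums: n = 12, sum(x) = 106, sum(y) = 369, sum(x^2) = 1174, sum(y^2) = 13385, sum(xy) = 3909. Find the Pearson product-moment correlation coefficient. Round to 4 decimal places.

S_xy = nΣxy − ΣxΣy = 12·3909 − 106·369 = 46908 − 39114 = 7794
S_xx = nΣx² − (Σx)² = 12·1174 − 106² = 14088 − 11236 = 2852
S_yy = nΣy² − (Σy)² = 12·13385 − 369² = 160620 − 136161 = 24459
r = S_xy / √(S_xx·S_yy) = 7794 / √(2852·24459) = 7794 / √69757068 = 7794 / 8352.0697 = 0.9332

0.9332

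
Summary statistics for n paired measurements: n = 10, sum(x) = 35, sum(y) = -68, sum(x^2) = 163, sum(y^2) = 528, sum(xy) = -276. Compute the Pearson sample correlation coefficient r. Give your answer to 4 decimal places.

-0.7372

Numerator: nΣxy − (Σx)(Σy) = 10·(-276) − (35)(-68) = -380
Denominator: √[(nΣx²−(Σx)²)(nΣy²−(Σy)²)]
  nΣx²−(Σx)² = 10·163 − 1225 = 405;  nΣy²−(Σy)² = 10·528 − 4624 = 656
  √(405·656) = √265680 = 515.4416
r = -380 / 515.4416 = -0.7372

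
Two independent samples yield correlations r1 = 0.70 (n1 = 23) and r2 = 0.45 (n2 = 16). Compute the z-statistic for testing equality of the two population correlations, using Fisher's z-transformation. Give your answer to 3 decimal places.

1.074

z1 = atanh(0.70) = 0.867301,  z2 = atanh(0.45) = 0.484700
SE = √(1/(n1−3) + 1/(n2−3)) = √(1/20 + 1/13) = √(0.0500000 + 0.0769231) = √0.1269231 = 0.356263
z = (z1 − z2)/SE = (0.867301 − 0.484700) / 0.356263 = 0.382601 / 0.356263 = 1.074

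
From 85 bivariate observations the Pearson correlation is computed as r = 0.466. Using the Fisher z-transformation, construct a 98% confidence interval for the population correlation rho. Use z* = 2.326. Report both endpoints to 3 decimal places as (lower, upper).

(0.243, 0.642)

z_r = atanh(0.466) = 0.504949;  SE = 1/√(n−3) = 1/√82 = 0.110432
z-limits: 0.504949 ± 2.326·0.110432 = 0.504949 ± 0.256865 = [0.248084, 0.761814]
ρ-limits: (tanh 0.248084, tanh 0.761814) = (0.243, 0.642)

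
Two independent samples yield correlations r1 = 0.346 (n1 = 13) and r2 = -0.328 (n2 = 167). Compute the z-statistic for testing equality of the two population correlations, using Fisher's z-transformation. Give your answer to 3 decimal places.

2.154

Fisher z-transforms: z1 = atanh(0.346) = 0.360893, z2 = atanh(-0.328) = -0.340585; difference d = 0.701478
Var(d) = 1/10 + 1/164 = 0.1000000 + 0.0060976 = 0.1060976
z = d/√Var(d) = 0.701478 / √0.1060976 = 0.701478 / 0.325726 = 2.154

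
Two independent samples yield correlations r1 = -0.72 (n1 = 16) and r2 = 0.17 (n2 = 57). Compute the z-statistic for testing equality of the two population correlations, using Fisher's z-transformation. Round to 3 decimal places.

z1 = atanh(-0.72) = -0.907645,  z2 = atanh(0.17) = 0.171667
SE = √(1/(n1−3) + 1/(n2−3)) = √(1/13 + 1/54) = √(0.0769231 + 0.0185185) = √0.0954416 = 0.308936
z = (z1 − z2)/SE = (-0.907645 − 0.171667) / 0.308936 = -1.079312 / 0.308936 = -3.494

-3.494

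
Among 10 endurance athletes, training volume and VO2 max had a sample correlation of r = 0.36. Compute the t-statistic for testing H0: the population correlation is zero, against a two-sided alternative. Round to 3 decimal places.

1 − r² = 1 − 0.1296 = 0.8704;  √(1−r²) = 0.932952
√(n−2) = √8 = 2.828427
t = r·√(n−2)/√(1−r²) = 0.36 · 2.828427 / 0.932952 = 1.091

1.091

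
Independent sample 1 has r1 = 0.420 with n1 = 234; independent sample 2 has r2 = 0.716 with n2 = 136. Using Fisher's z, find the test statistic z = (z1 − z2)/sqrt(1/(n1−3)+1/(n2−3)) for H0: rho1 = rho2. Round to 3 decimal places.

z1 = atanh(0.420) = 0.447692,  z2 = atanh(0.716) = 0.899389
SE = √(1/(n1−3) + 1/(n2−3)) = √(1/231 + 1/133) = √(0.0043290 + 0.0075188) = √0.0118478 = 0.108848
z = (z1 − z2)/SE = (0.447692 − 0.899389) / 0.108848 = -0.451697 / 0.108848 = -4.150

-4.150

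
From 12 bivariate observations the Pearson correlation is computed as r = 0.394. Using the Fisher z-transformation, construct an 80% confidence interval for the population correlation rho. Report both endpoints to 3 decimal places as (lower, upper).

(-0.011, 0.688)

z_r = atanh(0.394) = 0.416526;  SE = 1/√(n−3) = 1/√9 = 0.333333
z-limits: 0.416526 ± 1.282·0.333333 = 0.416526 ± 0.427333 = [-0.010807, 0.843859]
ρ-limits: (tanh -0.010807, tanh 0.843859) = (-0.011, 0.688)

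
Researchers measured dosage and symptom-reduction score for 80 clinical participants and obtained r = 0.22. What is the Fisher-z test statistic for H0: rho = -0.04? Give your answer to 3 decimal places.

Fisher z: atanh(0.22) = 0.223656, atanh(-0.04) = -0.040021
z = (z_r − z_0)·√(n−3) = (0.223656 − (-0.040021))·√77 = 0.263677 · 8.774964 = 2.314

2.314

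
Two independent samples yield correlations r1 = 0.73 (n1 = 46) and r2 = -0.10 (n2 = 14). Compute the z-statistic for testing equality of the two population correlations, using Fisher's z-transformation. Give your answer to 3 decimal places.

z1 = atanh(0.73) = 0.928727,  z2 = atanh(-0.10) = -0.100335
SE = √(1/(n1−3) + 1/(n2−3)) = √(1/43 + 1/11) = √(0.0232558 + 0.0909091) = √0.1141649 = 0.337883
z = (z1 − z2)/SE = (0.928727 − (-0.100335)) / 0.337883 = 1.029062 / 0.337883 = 3.046

3.046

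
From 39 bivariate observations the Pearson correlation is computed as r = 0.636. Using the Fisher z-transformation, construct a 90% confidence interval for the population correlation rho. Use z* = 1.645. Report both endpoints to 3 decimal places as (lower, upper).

Fisher z: z_r = atanh(r) = ½·ln((1+0.636)/(1−0.636)) = 0.751428
SE(z) = 1/√(n−3) = 1/√36 = 0.166667
90% ⇒ z* = 1.645; margin = 1.645·0.166667 = 0.274167
CI on z-scale: (0.477261, 1.025595)
Back-transform: tanh(0.477261) = 0.444047, tanh(1.025595) = 0.772136

(0.444, 0.772)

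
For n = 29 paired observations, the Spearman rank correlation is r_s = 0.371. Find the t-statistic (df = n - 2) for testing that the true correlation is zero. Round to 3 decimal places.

1 − r_s² = 1 − 0.137641 = 0.862359;  √(1−r_s²) = 0.928633
√(n−2) = √27 = 5.196152
t = r_s·√(n−2)/√(1−r_s²) = 0.371 · 5.196152 / 0.928633 = 2.076

2.076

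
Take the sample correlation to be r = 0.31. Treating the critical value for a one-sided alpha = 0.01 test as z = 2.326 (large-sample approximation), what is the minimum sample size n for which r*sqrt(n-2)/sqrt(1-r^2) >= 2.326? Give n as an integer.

Need r·√(n−2)/√(1−r²) ≥ 2.326
√(n−2) ≥ 2.326·√(1−0.0961) / 0.31 = 2.326·0.950737 / 0.31 = 7.1336
n−2 ≥ 50.8882  ⇒  n ≥ 52.8882
Smallest integer n = 53

53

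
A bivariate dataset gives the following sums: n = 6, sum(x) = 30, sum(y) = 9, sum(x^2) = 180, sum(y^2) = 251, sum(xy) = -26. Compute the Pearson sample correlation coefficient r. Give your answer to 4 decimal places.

Numerator: nΣxy − (Σx)(Σy) = 6·(-26) − (30)(9) = -426
Denominator: √[(nΣx²−(Σx)²)(nΣy²−(Σy)²)]
  nΣx²−(Σx)² = 6·180 − 900 = 180;  nΣy²−(Σy)² = 6·251 − 81 = 1425
  √(180·1425) = √256500 = 506.4583
r = -426 / 506.4583 = -0.8411

-0.8411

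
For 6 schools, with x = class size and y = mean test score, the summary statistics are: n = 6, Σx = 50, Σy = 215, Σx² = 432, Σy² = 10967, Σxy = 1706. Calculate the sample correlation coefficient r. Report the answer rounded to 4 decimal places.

-0.3830

S_xy = nΣxy − ΣxΣy = 6·1706 − 50·215 = 10236 − 10750 = -514
S_xx = nΣx² − (Σx)² = 6·432 − 50² = 2592 − 2500 = 92
S_yy = nΣy² − (Σy)² = 6·10967 − 215² = 65802 − 46225 = 19577
r = S_xy / √(S_xx·S_yy) = -514 / √(92·19577) = -514 / √1801084 = -514 / 1342.0447 = -0.3830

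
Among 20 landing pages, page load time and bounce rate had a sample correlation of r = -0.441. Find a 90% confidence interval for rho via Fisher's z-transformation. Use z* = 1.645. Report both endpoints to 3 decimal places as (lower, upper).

z_r = atanh(-0.441) = -0.473472;  SE = 1/√(n−3) = 1/√17 = 0.242536
z-limits: -0.473472 ± 1.645·0.242536 = -0.473472 ± 0.398972 = [-0.872444, -0.074500]
ρ-limits: (tanh -0.872444, tanh -0.074500) = (-0.703, -0.074)

(-0.703, -0.074)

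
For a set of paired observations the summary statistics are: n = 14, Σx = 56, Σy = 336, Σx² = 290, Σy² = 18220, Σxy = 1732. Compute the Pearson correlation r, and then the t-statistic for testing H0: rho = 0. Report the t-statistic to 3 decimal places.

1.864

S_xy = nΣxy − ΣxΣy = 14·1732 − 56·336 = 24248 − 18816 = 5432
S_xx = nΣx² − (Σx)² = 14·290 − 56² = 4060 − 3136 = 924
S_yy = nΣy² − (Σy)² = 14·18220 − 336² = 255080 − 112896 = 142184
r = S_xy / √(S_xx·S_yy) = 5432 / √(924·142184) = 5432 / √131378016 = 5432 / 11462.0250 = 0.4739
t = r·√(n−2)/√(1−r²) = 0.4739·√12 / √(1−0.224581) = 1.641638 / 0.880579 = 1.864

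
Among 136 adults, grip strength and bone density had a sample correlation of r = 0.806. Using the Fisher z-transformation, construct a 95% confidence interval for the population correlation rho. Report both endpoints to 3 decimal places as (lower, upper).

(0.738, 0.858)

z_r = atanh(0.806) = 1.115506;  SE = 1/√(n−3) = 1/√133 = 0.086711
z-limits: 1.115506 ± 1.960·0.086711 = 1.115506 ± 0.169954 = [0.945552, 1.285460]
ρ-limits: (tanh 0.945552, tanh 1.285460) = (0.738, 0.858)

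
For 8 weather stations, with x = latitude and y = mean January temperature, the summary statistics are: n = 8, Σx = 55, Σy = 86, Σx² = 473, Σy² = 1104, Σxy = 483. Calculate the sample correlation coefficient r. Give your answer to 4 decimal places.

S_xy = nΣxy − ΣxΣy = 8·483 − 55·86 = 3864 − 4730 = -866
S_xx = nΣx² − (Σx)² = 8·473 − 55² = 3784 − 3025 = 759
S_yy = nΣy² − (Σy)² = 8·1104 − 86² = 8832 − 7396 = 1436
r = S_xy / √(S_xx·S_yy) = -866 / √(759·1436) = -866 / √1089924 = -866 / 1043.9943 = -0.8295

-0.8295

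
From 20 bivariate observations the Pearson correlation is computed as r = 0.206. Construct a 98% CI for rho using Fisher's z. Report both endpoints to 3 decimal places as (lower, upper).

(-0.341, 0.649)

z_r = atanh(0.206) = 0.208990;  SE = 1/√(n−3) = 1/√17 = 0.242536
z-limits: 0.208990 ± 2.326·0.242536 = 0.208990 ± 0.564139 = [-0.355149, 0.773129]
ρ-limits: (tanh -0.355149, tanh 0.773129) = (-0.341, 0.649)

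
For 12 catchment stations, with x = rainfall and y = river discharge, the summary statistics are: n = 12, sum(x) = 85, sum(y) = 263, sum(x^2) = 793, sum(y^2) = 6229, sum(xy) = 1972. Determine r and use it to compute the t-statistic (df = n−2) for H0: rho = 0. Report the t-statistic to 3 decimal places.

1.244

S_xy = nΣxy − ΣxΣy = 12·1972 − 85·263 = 23664 − 22355 = 1309
S_xx = nΣx² − (Σx)² = 12·793 − 85² = 9516 − 7225 = 2291
S_yy = nΣy² − (Σy)² = 12·6229 − 263² = 74748 − 69169 = 5579
r = S_xy / √(S_xx·S_yy) = 1309 / √(2291·5579) = 1309 / √12781489 = 1309 / 3575.1208 = 0.3661
t = r·√(n−2)/√(1−r²) = 0.3661·√10 / √(1−0.134029) = 1.157710 / 0.930576 = 1.244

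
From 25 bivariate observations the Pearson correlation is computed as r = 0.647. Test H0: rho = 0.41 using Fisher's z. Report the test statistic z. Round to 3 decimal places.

Fisher z: atanh(0.647) = 0.770121, atanh(0.41) = 0.435611
z = (z_r − z_0)·√(n−3) = (0.770121 − 0.435611)·√22 = 0.334510 · 4.690416 = 1.569

1.569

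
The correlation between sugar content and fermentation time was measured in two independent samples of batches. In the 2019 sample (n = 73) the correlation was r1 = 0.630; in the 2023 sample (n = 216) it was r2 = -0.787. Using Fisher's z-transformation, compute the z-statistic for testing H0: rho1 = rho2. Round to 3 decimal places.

Fisher z-transforms: z1 = atanh(0.630) = 0.741416, z2 = atanh(-0.787) = -1.063501; difference d = 1.804917
Var(d) = 1/70 + 1/213 = 0.0142857 + 0.0046948 = 0.0189805
z = d/√Var(d) = 1.804917 / √0.0189805 = 1.804917 / 0.137770 = 13.101

13.101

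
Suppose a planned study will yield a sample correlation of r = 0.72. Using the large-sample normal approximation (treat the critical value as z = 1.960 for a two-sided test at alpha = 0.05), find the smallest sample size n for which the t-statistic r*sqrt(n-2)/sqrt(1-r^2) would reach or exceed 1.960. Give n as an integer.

Need r·√(n−2)/√(1−r²) ≥ 1.960
√(n−2) ≥ 1.960·√(1−0.5184) / 0.72 = 1.960·0.693974 / 0.72 = 1.8892
n−2 ≥ 3.5691  ⇒  n ≥ 5.5691
Smallest integer n = 6

6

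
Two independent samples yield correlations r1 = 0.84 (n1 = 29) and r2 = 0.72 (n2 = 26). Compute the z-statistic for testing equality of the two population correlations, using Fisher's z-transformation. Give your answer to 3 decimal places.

Fisher z-transforms: z1 = atanh(0.84) = 1.221174, z2 = atanh(0.72) = 0.907645; difference d = 0.313529
Var(d) = 1/26 + 1/23 = 0.0384615 + 0.0434783 = 0.0819398
z = d/√Var(d) = 0.313529 / √0.0819398 = 0.313529 / 0.286251 = 1.095

1.095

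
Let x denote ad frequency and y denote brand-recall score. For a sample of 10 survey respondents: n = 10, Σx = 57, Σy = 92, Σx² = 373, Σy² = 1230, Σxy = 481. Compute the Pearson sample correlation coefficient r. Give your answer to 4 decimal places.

S_xy = nΣxy − ΣxΣy = 10·481 − 57·92 = 4810 − 5244 = -434
S_xx = nΣx² − (Σx)² = 10·373 − 57² = 3730 − 3249 = 481
S_yy = nΣy² − (Σy)² = 10·1230 − 92² = 12300 − 8464 = 3836
r = S_xy / √(S_xx·S_yy) = -434 / √(481·3836) = -434 / √1845116 = -434 / 1358.3505 = -0.3195

-0.3195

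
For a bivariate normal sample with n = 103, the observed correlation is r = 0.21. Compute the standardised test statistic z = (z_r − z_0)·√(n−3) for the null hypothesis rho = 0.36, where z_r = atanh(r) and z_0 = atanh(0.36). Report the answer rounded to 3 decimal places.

Fisher z: atanh(0.21) = 0.213171, atanh(0.36) = 0.376886
z = (z_r − z_0)·√(n−3) = (0.213171 − 0.376886)·√100 = -0.163715 · 10.000000 = -1.637

-1.637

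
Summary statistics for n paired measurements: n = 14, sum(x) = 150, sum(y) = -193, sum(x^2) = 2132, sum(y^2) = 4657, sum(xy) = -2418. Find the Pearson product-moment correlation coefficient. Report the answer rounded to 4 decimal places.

-0.3421

Numerator: nΣxy − (Σx)(Σy) = 14·(-2418) − (150)(-193) = -4902
Denominator: √[(nΣx²−(Σx)²)(nΣy²−(Σy)²)]
  nΣx²−(Σx)² = 14·2132 − 22500 = 7348;  nΣy²−(Σy)² = 14·4657 − 37249 = 27949
  √(7348·27949) = √205369252 = 14330.7101
r = -4902 / 14330.7101 = -0.3421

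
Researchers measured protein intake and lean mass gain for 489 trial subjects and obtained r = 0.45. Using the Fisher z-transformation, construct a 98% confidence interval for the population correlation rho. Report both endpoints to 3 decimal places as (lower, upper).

(0.362, 0.530)

z_r = atanh(0.45) = 0.484700;  SE = 1/√(n−3) = 1/√486 = 0.045361
z-limits: 0.484700 ± 2.326·0.045361 = 0.484700 ± 0.105510 = [0.379190, 0.590210]
ρ-limits: (tanh 0.379190, tanh 0.590210) = (0.362, 0.530)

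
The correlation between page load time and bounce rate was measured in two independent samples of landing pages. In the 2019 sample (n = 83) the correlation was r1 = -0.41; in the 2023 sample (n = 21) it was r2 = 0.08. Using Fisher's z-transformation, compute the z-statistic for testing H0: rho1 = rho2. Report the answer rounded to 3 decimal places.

-1.977

Fisher z-transforms: z1 = atanh(-0.41) = -0.435611, z2 = atanh(0.08) = 0.080171; difference d = -0.515782
Var(d) = 1/80 + 1/18 = 0.0125000 + 0.0555556 = 0.0680556
z = d/√Var(d) = -0.515782 / √0.0680556 = -0.515782 / 0.260875 = -1.977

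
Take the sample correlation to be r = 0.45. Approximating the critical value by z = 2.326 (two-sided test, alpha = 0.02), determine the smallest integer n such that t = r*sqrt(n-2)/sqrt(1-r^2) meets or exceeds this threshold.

24

Need r·√(n−2)/√(1−r²) ≥ 2.326
√(n−2) ≥ 2.326·√(1−0.2025) / 0.45 = 2.326·0.893029 / 0.45 = 4.6160
n−2 ≥ 21.3075  ⇒  n ≥ 23.3075
Smallest integer n = 24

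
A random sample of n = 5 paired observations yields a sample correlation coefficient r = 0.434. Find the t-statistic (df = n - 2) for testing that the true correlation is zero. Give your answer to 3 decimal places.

t = r·√(n−2) / √(1−r²) with r = 0.434, n = 5
  = 0.434·√3 / √(1 − 0.188356)
  = 0.434·1.732051 / 0.900913
  = 0.751710 / 0.900913 = 0.834

0.834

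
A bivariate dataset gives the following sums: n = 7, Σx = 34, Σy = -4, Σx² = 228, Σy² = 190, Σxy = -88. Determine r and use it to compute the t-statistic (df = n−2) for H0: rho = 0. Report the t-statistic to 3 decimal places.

-1.820

Numerator: nΣxy − (Σx)(Σy) = 7·(-88) − (34)(-4) = -480
Denominator: √[(nΣx²−(Σx)²)(nΣy²−(Σy)²)]
  nΣx²−(Σx)² = 7·228 − 1156 = 440;  nΣy²−(Σy)² = 7·190 − 16 = 1314
  √(440·1314) = √578160 = 760.3683
r = -480 / 760.3683 = -0.6313
t = r·√(n−2)/√(1−r²) = -0.6313·√5 / √(1−0.398540) = -1.411630 / 0.775539 = -1.820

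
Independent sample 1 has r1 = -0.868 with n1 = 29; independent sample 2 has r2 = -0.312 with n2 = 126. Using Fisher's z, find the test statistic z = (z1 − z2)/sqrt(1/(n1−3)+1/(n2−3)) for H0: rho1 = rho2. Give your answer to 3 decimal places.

Fisher z-transforms: z1 = atanh(-0.868) = -1.324911, z2 = atanh(-0.312) = -0.322760; difference d = -1.002151
Var(d) = 1/26 + 1/123 = 0.0384615 + 0.0081301 = 0.0465916
z = d/√Var(d) = -1.002151 / √0.0465916 = -1.002151 / 0.215851 = -4.643

-4.643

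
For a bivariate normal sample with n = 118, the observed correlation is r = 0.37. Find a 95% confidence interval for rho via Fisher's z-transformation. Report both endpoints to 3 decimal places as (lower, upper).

Fisher z: z_r = atanh(r) = ½·ln((1+0.37)/(1−0.37)) = 0.388423
SE(z) = 1/√(n−3) = 1/√115 = 0.093250
95% ⇒ z* = 1.960; margin = 1.960·0.093250 = 0.182770
CI on z-scale: (0.205653, 0.571193)
Back-transform: tanh(0.205653) = 0.202802, tanh(0.571193) = 0.516235

(0.203, 0.516)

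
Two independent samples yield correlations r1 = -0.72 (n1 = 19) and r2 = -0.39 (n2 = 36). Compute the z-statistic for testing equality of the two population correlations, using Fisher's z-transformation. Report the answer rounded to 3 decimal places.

-1.628

z1 = atanh(-0.72) = -0.907645,  z2 = atanh(-0.39) = -0.411800
SE = √(1/(n1−3) + 1/(n2−3)) = √(1/16 + 1/33) = √(0.0625000 + 0.0303030) = √0.0928030 = 0.304636
z = (z1 − z2)/SE = (-0.907645 − (-0.411800)) / 0.304636 = -0.495845 / 0.304636 = -1.628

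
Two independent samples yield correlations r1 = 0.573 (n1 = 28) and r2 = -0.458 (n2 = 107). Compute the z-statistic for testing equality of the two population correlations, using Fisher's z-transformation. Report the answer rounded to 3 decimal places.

5.148

Fisher z-transforms: z1 = atanh(0.573) = 0.651978, z2 = atanh(-0.458) = -0.494777; difference d = 1.146755
Var(d) = 1/25 + 1/104 = 0.0400000 + 0.0096154 = 0.0496154
z = d/√Var(d) = 1.146755 / √0.0496154 = 1.146755 / 0.222745 = 5.148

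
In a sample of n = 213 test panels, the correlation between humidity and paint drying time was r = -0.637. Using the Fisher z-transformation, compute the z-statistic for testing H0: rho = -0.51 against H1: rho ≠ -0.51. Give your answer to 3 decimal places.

z_r = atanh(-0.637) = -0.753109,  z_0 = atanh(-0.51) = -0.562730
SE = 1/√(n−3) = 1/√210 = 0.069007
z = (z_r − z_0)/SE = (-0.753109 − (-0.562730)) / 0.069007 = -0.190379 / 0.069007 = -2.759

-2.759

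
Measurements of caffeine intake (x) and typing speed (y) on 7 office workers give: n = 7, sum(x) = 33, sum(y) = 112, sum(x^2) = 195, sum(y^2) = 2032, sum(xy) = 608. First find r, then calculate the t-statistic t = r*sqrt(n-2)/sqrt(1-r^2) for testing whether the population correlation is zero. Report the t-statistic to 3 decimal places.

3.232

S_xy = nΣxy − ΣxΣy = 7·608 − 33·112 = 4256 − 3696 = 560
S_xx = nΣx² − (Σx)² = 7·195 − 33² = 1365 − 1089 = 276
S_yy = nΣy² − (Σy)² = 7·2032 − 112² = 14224 − 12544 = 1680
r = S_xy / √(S_xx·S_yy) = 560 / √(276·1680) = 560 / √463680 = 560 / 680.9405 = 0.8224
t = r·√(n−2)/√(1−r²) = 0.8224·√5 / √(1−0.676342) = 1.838942 / 0.568909 = 3.232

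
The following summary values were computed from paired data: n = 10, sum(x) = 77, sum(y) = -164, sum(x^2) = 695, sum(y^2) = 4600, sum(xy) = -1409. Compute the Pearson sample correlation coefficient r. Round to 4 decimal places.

-0.3310

Numerator: nΣxy − (Σx)(Σy) = 10·(-1409) − (77)(-164) = -1462
Denominator: √[(nΣx²−(Σx)²)(nΣy²−(Σy)²)]
  nΣx²−(Σx)² = 10·695 − 5929 = 1021;  nΣy²−(Σy)² = 10·4600 − 26896 = 19104
  √(1021·19104) = √19505184 = 4416.4674
r = -1462 / 4416.4674 = -0.3310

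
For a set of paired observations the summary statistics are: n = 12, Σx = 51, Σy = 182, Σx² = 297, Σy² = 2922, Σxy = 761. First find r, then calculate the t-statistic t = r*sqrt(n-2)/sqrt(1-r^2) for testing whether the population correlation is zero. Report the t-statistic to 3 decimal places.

-0.349

Numerator: nΣxy − (Σx)(Σy) = 12·761 − (51)(182) = -150
Denominator: √[(nΣx²−(Σx)²)(nΣy²−(Σy)²)]
  nΣx²−(Σx)² = 12·297 − 2601 = 963;  nΣy²−(Σy)² = 12·2922 − 33124 = 1940
  √(963·1940) = √1868220 = 1366.8284
r = -150 / 1366.8284 = -0.1097
t = r·√(n−2)/√(1−r²) = -0.1097·√10 / √(1−0.012034) = -0.346902 / 0.993965 = -0.349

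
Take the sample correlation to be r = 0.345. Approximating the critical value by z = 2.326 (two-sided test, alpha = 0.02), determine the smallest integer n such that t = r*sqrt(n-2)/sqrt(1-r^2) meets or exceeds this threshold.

Need r·√(n−2)/√(1−r²) ≥ 2.326
√(n−2) ≥ 2.326·√(1−0.119025) / 0.345 = 2.326·0.938603 / 0.345 = 6.3281
n−2 ≥ 40.0448  ⇒  n ≥ 42.0448
Smallest integer n = 43

43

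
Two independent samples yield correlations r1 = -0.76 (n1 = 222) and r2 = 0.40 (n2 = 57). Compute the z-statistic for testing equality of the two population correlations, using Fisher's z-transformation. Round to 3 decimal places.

-9.345

Fisher z-transforms: z1 = atanh(-0.76) = -0.996215, z2 = atanh(0.40) = 0.423649; difference d = -1.419864
Var(d) = 1/219 + 1/54 = 0.0045662 + 0.0185185 = 0.0230847
z = d/√Var(d) = -1.419864 / √0.0230847 = -1.419864 / 0.151936 = -9.345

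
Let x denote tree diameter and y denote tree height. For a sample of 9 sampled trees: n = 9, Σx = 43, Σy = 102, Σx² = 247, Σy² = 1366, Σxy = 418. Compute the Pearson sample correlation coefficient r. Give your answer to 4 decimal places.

S_xy = nΣxy − ΣxΣy = 9·418 − 43·102 = 3762 − 4386 = -624
S_xx = nΣx² − (Σx)² = 9·247 − 43² = 2223 − 1849 = 374
S_yy = nΣy² − (Σy)² = 9·1366 − 102² = 12294 − 10404 = 1890
r = S_xy / √(S_xx·S_yy) = -624 / √(374·1890) = -624 / √706860 = -624 / 840.7497 = -0.7422

-0.7422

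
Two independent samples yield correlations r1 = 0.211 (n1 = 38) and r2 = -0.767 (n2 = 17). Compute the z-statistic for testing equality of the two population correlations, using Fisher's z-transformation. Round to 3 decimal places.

z1 = atanh(0.211) = 0.214218,  z2 = atanh(-0.767) = -1.013000
SE = √(1/(n1−3) + 1/(n2−3)) = √(1/35 + 1/14) = √(0.0285714 + 0.0714286) = √0.1000000 = 0.316228
z = (z1 − z2)/SE = (0.214218 − (-1.013000)) / 0.316228 = 1.227218 / 0.316228 = 3.881

3.881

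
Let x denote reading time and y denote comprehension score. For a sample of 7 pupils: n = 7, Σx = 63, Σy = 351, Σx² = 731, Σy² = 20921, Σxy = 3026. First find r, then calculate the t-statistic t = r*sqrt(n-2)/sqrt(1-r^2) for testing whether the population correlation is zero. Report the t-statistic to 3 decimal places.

S_xy = nΣxy − ΣxΣy = 7·3026 − 63·351 = 21182 − 22113 = -931
S_xx = nΣx² − (Σx)² = 7·731 − 63² = 5117 − 3969 = 1148
S_yy = nΣy² − (Σy)² = 7·20921 − 351² = 146447 − 123201 = 23246
r = S_xy / √(S_xx·S_yy) = -931 / √(1148·23246) = -931 / √26686408 = -931 / 5165.8889 = -0.1802
t = r·√(n−2)/√(1−r²) = -0.1802·√5 / √(1−0.032472) = -0.402939 / 0.983630 = -0.410

-0.410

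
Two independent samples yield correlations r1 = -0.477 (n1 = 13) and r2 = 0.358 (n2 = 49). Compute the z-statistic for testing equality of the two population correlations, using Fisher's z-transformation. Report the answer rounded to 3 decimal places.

z1 = atanh(-0.477) = -0.519093,  z2 = atanh(0.358) = 0.374590
SE = √(1/(n1−3) + 1/(n2−3)) = √(1/10 + 1/46) = √(0.1000000 + 0.0217391) = √0.1217391 = 0.348911
z = (z1 − z2)/SE = (-0.519093 − 0.374590) / 0.348911 = -0.893683 / 0.348911 = -2.561

-2.561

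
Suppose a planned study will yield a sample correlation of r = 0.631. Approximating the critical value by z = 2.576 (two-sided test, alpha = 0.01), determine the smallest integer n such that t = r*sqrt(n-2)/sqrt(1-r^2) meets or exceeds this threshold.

13

r√(n−2)/√(1−r²) ≥ 2.576  ⇔  n−2 ≥ (2.576)²·(1−r²)/r²
(1−r²)/r² = (1−0.398161)/0.398161 = 1.5115
n ≥ 2 + 6.635776·1.5115 = 2 + 10.0300 = 12.0300
⌈12.0300⌉ = 13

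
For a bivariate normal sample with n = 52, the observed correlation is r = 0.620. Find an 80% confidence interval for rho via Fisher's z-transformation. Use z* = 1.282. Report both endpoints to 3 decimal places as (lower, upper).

(0.494, 0.720)

Fisher z: z_r = atanh(r) = ½·ln((1+0.620)/(1−0.620)) = 0.725005
SE(z) = 1/√(n−3) = 1/√49 = 0.142857
80% ⇒ z* = 1.282; margin = 1.282·0.142857 = 0.183143
CI on z-scale: (0.541862, 0.908148)
Back-transform: tanh(0.541862) = 0.494396, tanh(0.908148) = 0.720242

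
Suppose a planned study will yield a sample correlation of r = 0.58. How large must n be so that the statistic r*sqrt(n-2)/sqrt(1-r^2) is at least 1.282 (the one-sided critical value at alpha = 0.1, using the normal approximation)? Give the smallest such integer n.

Need r·√(n−2)/√(1−r²) ≥ 1.282
√(n−2) ≥ 1.282·√(1−0.3364) / 0.58 = 1.282·0.814616 / 0.58 = 1.8006
n−2 ≥ 3.2422  ⇒  n ≥ 5.2422
Smallest integer n = 6

6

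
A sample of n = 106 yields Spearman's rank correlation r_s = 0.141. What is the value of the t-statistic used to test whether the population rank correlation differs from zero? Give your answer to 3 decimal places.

1 − r_s² = 1 − 0.019881 = 0.980119;  √(1−r_s²) = 0.990010
√(n−2) = √104 = 10.198039
t = r_s·√(n−2)/√(1−r_s²) = 0.141 · 10.198039 / 0.990010 = 1.452

1.452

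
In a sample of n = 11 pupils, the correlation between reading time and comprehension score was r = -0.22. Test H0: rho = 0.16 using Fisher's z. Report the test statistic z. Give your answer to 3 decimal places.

z_r = atanh(-0.22) = -0.223656,  z_0 = atanh(0.16) = 0.161387
SE = 1/√(n−3) = 1/√8 = 0.353553
z = (z_r − z_0)/SE = (-0.223656 − 0.161387) / 0.353553 = -0.385043 / 0.353553 = -1.089

-1.089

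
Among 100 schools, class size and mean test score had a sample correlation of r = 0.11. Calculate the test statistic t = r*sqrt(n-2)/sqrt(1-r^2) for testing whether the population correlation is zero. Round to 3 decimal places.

1.096

t = r·√(n−2) / √(1−r²) with r = 0.11, n = 100
  = 0.11·√98 / √(1 − 0.0121)
  = 0.11·9.899495 / 0.993932
  = 1.088944 / 0.993932 = 1.096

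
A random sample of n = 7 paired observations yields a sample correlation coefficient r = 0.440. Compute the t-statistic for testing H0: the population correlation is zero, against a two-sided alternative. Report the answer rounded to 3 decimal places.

t = r·√(n−2) / √(1−r²) with r = 0.440, n = 7
  = 0.440·√5 / √(1 − 0.193600)
  = 0.440·2.236068 / 0.897998
  = 0.983870 / 0.897998 = 1.096

1.096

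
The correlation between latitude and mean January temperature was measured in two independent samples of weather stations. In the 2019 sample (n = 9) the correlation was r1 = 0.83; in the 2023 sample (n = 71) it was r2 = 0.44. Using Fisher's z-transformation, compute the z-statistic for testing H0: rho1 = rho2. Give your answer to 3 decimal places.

1.681

Fisher z-transforms: z1 = atanh(0.83) = 1.188136, z2 = atanh(0.44) = 0.472231; difference d = 0.715905
Var(d) = 1/6 + 1/68 = 0.1666667 + 0.0147059 = 0.1813726
z = d/√Var(d) = 0.715905 / √0.1813726 = 0.715905 / 0.425879 = 1.681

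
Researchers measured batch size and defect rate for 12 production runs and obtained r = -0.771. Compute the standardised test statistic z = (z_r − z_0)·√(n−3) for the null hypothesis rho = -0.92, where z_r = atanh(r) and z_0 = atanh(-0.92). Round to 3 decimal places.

1.699

z_r = atanh(-0.771) = -1.022789,  z_0 = atanh(-0.92) = -1.589027
SE = 1/√(n−3) = 1/√9 = 0.333333
z = (z_r − z_0)/SE = (-1.022789 − (-1.589027)) / 0.333333 = 0.566238 / 0.333333 = 1.699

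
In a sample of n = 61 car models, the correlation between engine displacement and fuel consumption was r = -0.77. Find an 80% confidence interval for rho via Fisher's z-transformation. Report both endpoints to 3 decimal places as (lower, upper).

z_r = atanh(-0.77) = -1.020328;  SE = 1/√(n−3) = 1/√58 = 0.131306
z-limits: -1.020328 ± 1.282·0.131306 = -1.020328 ± 0.168334 = [-1.188662, -0.851994]
ρ-limits: (tanh -1.188662, tanh -0.851994) = (-0.830, -0.692)

(-0.830, -0.692)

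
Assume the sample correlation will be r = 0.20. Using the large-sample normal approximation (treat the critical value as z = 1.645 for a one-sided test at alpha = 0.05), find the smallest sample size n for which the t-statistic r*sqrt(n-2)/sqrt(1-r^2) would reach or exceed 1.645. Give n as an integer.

67

r√(n−2)/√(1−r²) ≥ 1.645  ⇔  n−2 ≥ (1.645)²·(1−r²)/r²
(1−r²)/r² = (1−0.0400)/0.0400 = 24.0000
n ≥ 2 + 2.706025·24.0000 = 2 + 64.9446 = 66.9446
⌈66.9446⌉ = 67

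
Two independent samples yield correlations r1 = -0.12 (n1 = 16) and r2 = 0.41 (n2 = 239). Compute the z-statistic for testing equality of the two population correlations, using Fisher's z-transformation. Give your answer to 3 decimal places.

z1 = atanh(-0.12) = -0.120581,  z2 = atanh(0.41) = 0.435611
SE = √(1/(n1−3) + 1/(n2−3)) = √(1/13 + 1/236) = √(0.0769231 + 0.0042373) = √0.0811604 = 0.284887
z = (z1 − z2)/SE = (-0.120581 − 0.435611) / 0.284887 = -0.556192 / 0.284887 = -1.952

-1.952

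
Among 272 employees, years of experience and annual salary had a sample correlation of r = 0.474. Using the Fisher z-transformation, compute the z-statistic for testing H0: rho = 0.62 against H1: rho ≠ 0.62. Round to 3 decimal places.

z_r = atanh(0.474) = 0.515217,  z_0 = atanh(0.62) = 0.725005
SE = 1/√(n−3) = 1/√269 = 0.060971
z = (z_r − z_0)/SE = (0.515217 − 0.725005) / 0.060971 = -0.209788 / 0.060971 = -3.441

-3.441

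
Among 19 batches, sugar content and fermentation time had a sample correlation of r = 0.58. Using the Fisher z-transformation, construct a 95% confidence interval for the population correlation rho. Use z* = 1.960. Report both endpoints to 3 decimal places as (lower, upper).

(0.171, 0.819)

Fisher z: z_r = atanh(r) = ½·ln((1+0.58)/(1−0.58)) = 0.662463
SE(z) = 1/√(n−3) = 1/√16 = 0.250000
95% ⇒ z* = 1.960; margin = 1.960·0.250000 = 0.490000
CI on z-scale: (0.172463, 1.152463)
Back-transform: tanh(0.172463) = 0.170773, tanh(1.152463) = 0.818568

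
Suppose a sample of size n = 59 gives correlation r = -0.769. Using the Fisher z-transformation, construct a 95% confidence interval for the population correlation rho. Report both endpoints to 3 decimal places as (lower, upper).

(-0.856, -0.639)

z_r = atanh(-0.769) = -1.017876;  SE = 1/√(n−3) = 1/√56 = 0.133631
z-limits: -1.017876 ± 1.960·0.133631 = -1.017876 ± 0.261917 = [-1.279793, -0.755959]
ρ-limits: (tanh -1.279793, tanh -0.755959) = (-0.856, -0.639)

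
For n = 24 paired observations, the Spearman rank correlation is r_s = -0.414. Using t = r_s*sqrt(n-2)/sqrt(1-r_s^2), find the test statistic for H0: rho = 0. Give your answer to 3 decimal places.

1 − r_s² = 1 − 0.171396 = 0.828604;  √(1−r_s²) = 0.910277
√(n−2) = √22 = 4.690416
t = r_s·√(n−2)/√(1−r_s²) = -0.414 · 4.690416 / 0.910277 = -2.133

-2.133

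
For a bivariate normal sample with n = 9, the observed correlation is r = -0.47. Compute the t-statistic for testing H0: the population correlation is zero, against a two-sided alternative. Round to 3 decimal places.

1 − r² = 1 − 0.2209 = 0.7791;  √(1−r²) = 0.882666
√(n−2) = √7 = 2.645751
t = r·√(n−2)/√(1−r²) = -0.47 · 2.645751 / 0.882666 = -1.409

-1.409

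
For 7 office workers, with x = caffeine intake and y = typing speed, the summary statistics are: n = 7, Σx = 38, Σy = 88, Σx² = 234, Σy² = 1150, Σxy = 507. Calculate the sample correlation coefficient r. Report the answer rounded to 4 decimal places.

0.8414

S_xy = nΣxy − ΣxΣy = 7·507 − 38·88 = 3549 − 3344 = 205
S_xx = nΣx² − (Σx)² = 7·234 − 38² = 1638 − 1444 = 194
S_yy = nΣy² − (Σy)² = 7·1150 − 88² = 8050 − 7744 = 306
r = S_xy / √(S_xx·S_yy) = 205 / √(194·306) = 205 / √59364 = 205 / 243.6473 = 0.8414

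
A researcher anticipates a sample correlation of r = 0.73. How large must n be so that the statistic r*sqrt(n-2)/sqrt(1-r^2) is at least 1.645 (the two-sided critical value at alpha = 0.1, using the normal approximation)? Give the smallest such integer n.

r√(n−2)/√(1−r²) ≥ 1.645  ⇔  n−2 ≥ (1.645)²·(1−r²)/r²
(1−r²)/r² = (1−0.5329)/0.5329 = 0.8765
n ≥ 2 + 2.706025·0.8765 = 2 + 2.3718 = 4.3718
⌈4.3718⌉ = 5

5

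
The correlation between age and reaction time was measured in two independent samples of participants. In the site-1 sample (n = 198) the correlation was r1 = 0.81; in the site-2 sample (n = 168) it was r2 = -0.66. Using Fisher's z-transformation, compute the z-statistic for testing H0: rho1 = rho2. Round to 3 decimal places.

18.150

Fisher z-transforms: z1 = atanh(0.81) = 1.127029, z2 = atanh(-0.66) = -0.792814; difference d = 1.919843
Var(d) = 1/195 + 1/165 = 0.0051282 + 0.0060606 = 0.0111888
z = d/√Var(d) = 1.919843 / √0.0111888 = 1.919843 / 0.105777 = 18.150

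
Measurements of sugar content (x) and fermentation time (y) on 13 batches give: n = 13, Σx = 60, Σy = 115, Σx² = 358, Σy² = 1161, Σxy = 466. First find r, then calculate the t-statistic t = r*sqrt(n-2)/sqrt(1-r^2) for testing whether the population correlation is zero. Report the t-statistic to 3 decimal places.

S_xy = nΣxy − ΣxΣy = 13·466 − 60·115 = 6058 − 6900 = -842
S_xx = nΣx² − (Σx)² = 13·358 − 60² = 4654 − 3600 = 1054
S_yy = nΣy² − (Σy)² = 13·1161 − 115² = 15093 − 13225 = 1868
r = S_xy / √(S_xx·S_yy) = -842 / √(1054·1868) = -842 / √1968872 = -842 / 1403.1650 = -0.6001
t = r·√(n−2)/√(1−r²) = -0.6001·√11 / √(1−0.360120) = -1.990307 / 0.799925 = -2.488

-2.488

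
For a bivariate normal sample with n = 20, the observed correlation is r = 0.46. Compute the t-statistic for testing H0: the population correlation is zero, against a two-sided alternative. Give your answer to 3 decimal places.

1 − r² = 1 − 0.2116 = 0.7884;  √(1−r²) = 0.887919
√(n−2) = √18 = 4.242641
t = r·√(n−2)/√(1−r²) = 0.46 · 4.242641 / 0.887919 = 2.198

2.198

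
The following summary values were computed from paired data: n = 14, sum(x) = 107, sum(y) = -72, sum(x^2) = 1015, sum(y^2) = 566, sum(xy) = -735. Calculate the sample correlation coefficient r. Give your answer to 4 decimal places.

S_xy = nΣxy − ΣxΣy = 14·(-735) − 107·(-72) = -10290 − (-7704) = -2586
S_xx = nΣx² − (Σx)² = 14·1015 − 107² = 14210 − 11449 = 2761
S_yy = nΣy² − (Σy)² = 14·566 − (-72)² = 7924 − 5184 = 2740
r = S_xy / √(S_xx·S_yy) = -2586 / √(2761·2740) = -2586 / √7565140 = -2586 / 2750.4800 = -0.9402

-0.9402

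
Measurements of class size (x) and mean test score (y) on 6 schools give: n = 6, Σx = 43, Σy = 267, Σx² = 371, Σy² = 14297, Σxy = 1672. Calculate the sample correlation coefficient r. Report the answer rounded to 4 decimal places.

Numerator: nΣxy − (Σx)(Σy) = 6·1672 − (43)(267) = -1449
Denominator: √[(nΣx²−(Σx)²)(nΣy²−(Σy)²)]
  nΣx²−(Σx)² = 6·371 − 1849 = 377;  nΣy²−(Σy)² = 6·14297 − 71289 = 14493
  √(377·14493) = √5463861 = 2337.4903
r = -1449 / 2337.4903 = -0.6199

-0.6199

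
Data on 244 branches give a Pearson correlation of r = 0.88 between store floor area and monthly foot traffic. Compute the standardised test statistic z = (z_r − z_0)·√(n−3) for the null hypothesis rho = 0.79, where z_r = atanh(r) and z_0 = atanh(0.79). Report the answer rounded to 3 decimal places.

z_r = atanh(0.88) = 1.375768,  z_0 = atanh(0.79) = 1.071432
SE = 1/√(n−3) = 1/√241 = 0.064416
z = (z_r − z_0)/SE = (1.375768 − 1.071432) / 0.064416 = 0.304336 / 0.064416 = 4.725

4.725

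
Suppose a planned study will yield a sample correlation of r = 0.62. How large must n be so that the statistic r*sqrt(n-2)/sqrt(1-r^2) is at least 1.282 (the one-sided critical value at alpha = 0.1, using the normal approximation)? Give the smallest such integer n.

Need r·√(n−2)/√(1−r²) ≥ 1.282
√(n−2) ≥ 1.282·√(1−0.3844) / 0.62 = 1.282·0.784602 / 0.62 = 1.6224
n−2 ≥ 2.6322  ⇒  n ≥ 4.6322
Smallest integer n = 5

5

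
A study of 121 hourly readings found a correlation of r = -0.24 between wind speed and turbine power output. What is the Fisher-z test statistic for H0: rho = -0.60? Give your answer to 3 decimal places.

Fisher z: atanh(-0.24) = -0.244774, atanh(-0.60) = -0.693147
z = (z_r − z_0)·√(n−3) = (-0.244774 − (-0.693147))·√118 = 0.448373 · 10.862780 = 4.871

4.871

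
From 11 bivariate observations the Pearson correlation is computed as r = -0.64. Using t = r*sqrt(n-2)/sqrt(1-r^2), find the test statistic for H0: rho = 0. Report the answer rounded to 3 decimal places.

1 − r² = 1 − 0.4096 = 0.5904;  √(1−r²) = 0.768375
√(n−2) = √9 = 3.000000
t = r·√(n−2)/√(1−r²) = -0.64 · 3.000000 / 0.768375 = -2.499

-2.499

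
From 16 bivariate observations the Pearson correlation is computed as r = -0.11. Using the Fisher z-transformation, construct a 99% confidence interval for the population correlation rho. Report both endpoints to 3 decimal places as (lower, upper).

Fisher z: z_r = atanh(r) = ½·ln((1+(-0.11))/(1−(-0.11))) = -0.110447
SE(z) = 1/√(n−3) = 1/√13 = 0.277350
99% ⇒ z* = 2.576; margin = 2.576·0.277350 = 0.714454
CI on z-scale: (-0.824901, 0.604007)
Back-transform: tanh(-0.824901) = -0.677729, tanh(0.604007) = 0.539895

(-0.678, 0.540)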